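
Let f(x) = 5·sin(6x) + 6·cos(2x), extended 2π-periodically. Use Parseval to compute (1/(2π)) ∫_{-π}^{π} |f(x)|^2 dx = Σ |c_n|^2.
Σ |c_n|^2 = 61/2

Expand |f|^2 and use orthogonality of {sin(nx), cos(mx)} on [-π, π]:
  ∫_{-π}^{π} sin(nx)^2 dx = π, ∫ cos(mx)^2 dx = π, and cross terms integrate to 0.
So ∫_{-π}^{π} f(x)^2 dx = 5^2 · π + 6^2 · π = (25 + 36)π.
Divide by 2π: (25 + 36)/2 = 61/2.
By Parseval, this equals Σ |c_n|^2.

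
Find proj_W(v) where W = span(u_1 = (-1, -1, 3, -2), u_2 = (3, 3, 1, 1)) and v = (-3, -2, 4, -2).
proj_W(v) = (-25/11, -25/11, 39/11, -32/11)

Set up U = [u_1 | ... | u_2] ∈ R^(4×2). The projector onto W = col(U) is P = U (U^T U)^(-1) U^T.
Compute U^T U =
  [15, -5]
  [-5, 20],
and U^T v = (21, -13).
Solve U^T U · c = U^T v for the coefficients: c = (71/55, -18/55). The projection is proj_W(v) = U c.
Check: (v - proj_W(v)) · u_1 = 0  (should be 0).
Check: (v - proj_W(v)) · u_2 = 0  (should be 0).
Result: proj_W(v) = (-25/11, -25/11, 39/11, -32/11).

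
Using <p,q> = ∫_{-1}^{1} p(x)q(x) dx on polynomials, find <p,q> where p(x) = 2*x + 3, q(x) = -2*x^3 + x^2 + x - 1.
<p,q> = -64/15

Expand the product: p(x)·q(x) = -4*x^4 - 4*x^3 + 5*x^2 + x - 3.
∫_{-1}^{1} of each monomial x^k gives [2/(k+1) if k even, 0 if k odd]. Integrating term-by-term (or equivalently evaluating the antiderivative F(x) = -4*x^5/5 - x^4 + 5*x^3/3 + x^2/2 - 3*x at the endpoints):
  F(1) − F(−1) = -79/30 − (49/30) = -64/15.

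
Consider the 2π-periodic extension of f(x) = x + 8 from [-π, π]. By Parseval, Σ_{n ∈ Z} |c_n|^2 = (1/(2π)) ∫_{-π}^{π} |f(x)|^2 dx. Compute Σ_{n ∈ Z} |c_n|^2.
Σ |c_n|^2 = π^2/3 + 64

Expand and integrate term by term over [-π, π]:
  ∫ (x)^2 dx = 1·(2π^3/3); ∫ 2·1·(8)·x dx = 0 (odd integrand); ∫ 8^2 dx = 64·2π.
So (1/(2π)) ∫_{-π}^{π} (x + 8)^2 dx = 1π^2/3 + 64 = π^2/3 + 64.
Parseval ⇒ Σ |c_n|^2 = π^2/3 + 64.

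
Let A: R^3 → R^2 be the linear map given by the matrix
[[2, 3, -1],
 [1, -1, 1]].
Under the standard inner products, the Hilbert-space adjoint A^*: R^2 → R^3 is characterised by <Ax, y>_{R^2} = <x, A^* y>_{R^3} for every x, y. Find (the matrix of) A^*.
A^* = A^T =
[[2, 1],
 [3, -1],
 [-1, 1]]

For real matrices with standard dot products, the defining identity <Ax, y> = <x, A^* y> gives (Ax)^T y = x^T (A^*) y, i.e. x^T A^T y = x^T (A^*) y. Since this holds for all x, y, we must have A^* = A^T. Therefore
A^* =
[[2, 1],
 [3, -1],
 [-1, 1]].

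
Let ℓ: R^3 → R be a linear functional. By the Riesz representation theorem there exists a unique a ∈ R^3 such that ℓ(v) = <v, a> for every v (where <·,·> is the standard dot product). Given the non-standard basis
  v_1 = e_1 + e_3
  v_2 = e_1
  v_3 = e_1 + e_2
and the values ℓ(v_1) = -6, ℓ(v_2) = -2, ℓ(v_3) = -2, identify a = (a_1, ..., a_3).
a = (-2, 0, -4)

Write a = (a_1, ..., a_3) in the standard basis. For each basis vector v_i, ℓ(v_i) = <v_i, a> is a linear equation in the a_j's. Collect the n equations into a matrix system V a = ℓ, where row i of V is v_i (expressed in the standard basis). Since V is invertible (lower-triangular with 1s on the diagonal, up to permutation), solve by back-substitution:
  V =
[[1, 0, 1],
 [1, 0, 0],
 [1, 1, 0]]
  V a = (-6, -2, -2)
Solving gives a = (-2, 0, -4).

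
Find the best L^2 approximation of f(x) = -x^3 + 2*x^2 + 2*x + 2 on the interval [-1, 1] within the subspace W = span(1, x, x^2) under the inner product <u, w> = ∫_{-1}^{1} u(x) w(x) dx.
g(x) = 2*x^2 + 7*x/5 + 2

The best approximation g ∈ W is the orthogonal projection of f onto W. Writing g = a_0 + a_1 x + a_2 x^2, the coefficients solve the normal equations G · a = b where
  G_{ij} = <φ_i, φ_j> and b_i = <f, φ_i>, with φ_0 = 1, φ_1 = x, φ_2 = x^2.
G =
  [2, 0, 2/3]
  [0, 2/3, 0]
  [2/3, 0, 2/5],
b = (16/3, 14/15, 32/15).
Solving gives a_0 = 2, a_1 = 7/5, a_2 = 2, so
  g(x) = 2*x^2 + 7*x/5 + 2.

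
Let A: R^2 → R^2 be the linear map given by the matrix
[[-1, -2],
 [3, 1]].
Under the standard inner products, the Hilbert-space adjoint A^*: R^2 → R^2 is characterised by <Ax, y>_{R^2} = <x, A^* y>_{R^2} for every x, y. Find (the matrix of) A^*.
A^* = A^T =
[[-1, 3],
 [-2, 1]]

For real matrices with standard dot products, the defining identity <Ax, y> = <x, A^* y> gives (Ax)^T y = x^T (A^*) y, i.e. x^T A^T y = x^T (A^*) y. Since this holds for all x, y, we must have A^* = A^T. Therefore
A^* =
[[-1, 3],
 [-2, 1]].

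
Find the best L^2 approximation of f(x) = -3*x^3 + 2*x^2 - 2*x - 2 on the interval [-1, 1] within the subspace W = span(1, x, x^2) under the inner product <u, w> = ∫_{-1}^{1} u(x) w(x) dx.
g(x) = 2*x^2 - 19*x/5 - 2

The best approximation g ∈ W is the orthogonal projection of f onto W. Writing g = a_0 + a_1 x + a_2 x^2, the coefficients solve the normal equations G · a = b where
  G_{ij} = <φ_i, φ_j> and b_i = <f, φ_i>, with φ_0 = 1, φ_1 = x, φ_2 = x^2.
G =
  [2, 0, 2/3]
  [0, 2/3, 0]
  [2/3, 0, 2/5],
b = (-8/3, -38/15, -8/15).
Solving gives a_0 = -2, a_1 = -19/5, a_2 = 2, so
  g(x) = 2*x^2 - 19*x/5 - 2.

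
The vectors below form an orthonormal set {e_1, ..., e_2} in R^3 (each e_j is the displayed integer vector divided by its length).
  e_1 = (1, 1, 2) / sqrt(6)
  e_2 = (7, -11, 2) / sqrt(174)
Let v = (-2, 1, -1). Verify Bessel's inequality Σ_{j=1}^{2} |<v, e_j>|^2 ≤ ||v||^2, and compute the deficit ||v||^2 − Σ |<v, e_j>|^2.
Σ |<v, e_j>|^2 = 165/29; ||v||^2 = 6; deficit = 9/29

Write each e_j = u_j / sqrt(<u_j, u_j>) where u_j is the displayed integer vector. Then <v, e_j> = <v, u_j> / sqrt(<u_j, u_j>), so |<v, e_j>|^2 = <v, u_j>^2 / <u_j, u_j>.
Coefficients: <v, e_1> = -3/sqrt(6), <v, e_2> = -27/sqrt(174).
Square and sum: Σ |<v, e_j>|^2 = 165/29.
Compute ||v||^2 = v·v = 6.
Deficit = 6 − 165/29 = 9/29 ≥ 0, confirming Bessel's inequality. (The deficit equals ||v − Σ <v,e_j> e_j||^2, the squared distance from v to span{e_j}.)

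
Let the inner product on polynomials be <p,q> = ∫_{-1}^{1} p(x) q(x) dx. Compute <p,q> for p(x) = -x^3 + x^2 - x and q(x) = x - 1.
<p,q> = -26/15

Expand the product: p(x)·q(x) = -x^4 + 2*x^3 - 2*x^2 + x.
∫_{-1}^{1} of each monomial x^k gives [2/(k+1) if k even, 0 if k odd]. Integrating term-by-term (or equivalently evaluating the antiderivative F(x) = -x^5/5 + x^4/2 - 2*x^3/3 + x^2/2 at the endpoints):
  F(1) − F(−1) = 2/15 − (28/15) = -26/15.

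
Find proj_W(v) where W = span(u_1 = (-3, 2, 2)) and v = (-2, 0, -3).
proj_W(v) = (0, 0, 0)

Set up U = [u_1 | ... | u_1] ∈ R^(3×1). The projector onto W = col(U) is P = U (U^T U)^(-1) U^T.
Compute U^T U =
  [17],
and U^T v = (0).
Solve U^T U · c = U^T v for the coefficients: c = (0). The projection is proj_W(v) = U c.
Check: (v - proj_W(v)) · u_1 = 0  (should be 0).
Result: proj_W(v) = (0, 0, 0).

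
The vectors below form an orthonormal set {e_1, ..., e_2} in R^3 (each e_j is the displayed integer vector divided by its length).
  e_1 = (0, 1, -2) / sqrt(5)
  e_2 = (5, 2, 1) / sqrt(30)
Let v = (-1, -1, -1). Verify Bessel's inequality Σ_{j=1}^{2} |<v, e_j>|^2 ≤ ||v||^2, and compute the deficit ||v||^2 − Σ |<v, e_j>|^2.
Σ |<v, e_j>|^2 = 7/3; ||v||^2 = 3; deficit = 2/3

Write each e_j = u_j / sqrt(<u_j, u_j>) where u_j is the displayed integer vector. Then <v, e_j> = <v, u_j> / sqrt(<u_j, u_j>), so |<v, e_j>|^2 = <v, u_j>^2 / <u_j, u_j>.
Coefficients: <v, e_1> = 1/sqrt(5), <v, e_2> = -8/sqrt(30).
Square and sum: Σ |<v, e_j>|^2 = 7/3.
Compute ||v||^2 = v·v = 3.
Deficit = 3 − 7/3 = 2/3 ≥ 0, confirming Bessel's inequality. (The deficit equals ||v − Σ <v,e_j> e_j||^2, the squared distance from v to span{e_j}.)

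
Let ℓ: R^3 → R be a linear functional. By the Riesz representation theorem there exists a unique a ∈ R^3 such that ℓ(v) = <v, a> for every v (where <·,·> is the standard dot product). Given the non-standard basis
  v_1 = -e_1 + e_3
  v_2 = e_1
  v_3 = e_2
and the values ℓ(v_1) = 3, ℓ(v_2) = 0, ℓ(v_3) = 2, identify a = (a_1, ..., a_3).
a = (0, 2, 3)

Write a = (a_1, ..., a_3) in the standard basis. For each basis vector v_i, ℓ(v_i) = <v_i, a> is a linear equation in the a_j's. Collect the n equations into a matrix system V a = ℓ, where row i of V is v_i (expressed in the standard basis). Since V is invertible (lower-triangular with 1s on the diagonal, up to permutation), solve by back-substitution:
  V =
[[-1, 0, 1],
 [1, 0, 0],
 [0, 1, 0]]
  V a = (3, 0, 2)
Solving gives a = (0, 2, 3).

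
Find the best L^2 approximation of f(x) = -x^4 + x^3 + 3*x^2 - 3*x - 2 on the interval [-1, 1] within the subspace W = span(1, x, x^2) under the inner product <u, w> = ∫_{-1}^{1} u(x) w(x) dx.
g(x) = 15*x^2/7 - 12*x/5 - 67/35

The best approximation g ∈ W is the orthogonal projection of f onto W. Writing g = a_0 + a_1 x + a_2 x^2, the coefficients solve the normal equations G · a = b where
  G_{ij} = <φ_i, φ_j> and b_i = <f, φ_i>, with φ_0 = 1, φ_1 = x, φ_2 = x^2.
G =
  [2, 0, 2/3]
  [0, 2/3, 0]
  [2/3, 0, 2/5],
b = (-12/5, -8/5, -44/105).
Solving gives a_0 = -67/35, a_1 = -12/5, a_2 = 15/7, so
  g(x) = 15*x^2/7 - 12*x/5 - 67/35.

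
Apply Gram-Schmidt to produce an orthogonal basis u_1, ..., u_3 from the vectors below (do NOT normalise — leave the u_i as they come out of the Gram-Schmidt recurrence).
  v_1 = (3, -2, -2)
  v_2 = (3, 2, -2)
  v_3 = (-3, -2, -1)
Orthogonal basis:
  u_1 = (3, -2, -2)
  u_2 = (24/17, 52/17, -16/17)
  u_3 = (-18/13, 0, -27/13)

Apply the Gram-Schmidt recurrence
  u_1 = v_1
  u_i = v_i − Σ_{j<i} ((v_i · u_j) / (u_j · u_j)) · u_j.

Step by step this gives:
  u_1 = (3, -2, -2)
  u_2 = (24/17, 52/17, -16/17)
  u_3 = (-18/13, 0, -27/13)

Orthogonality check:
  u_2 · u_1 = 0 (should be 0)
  u_3 · u_1 = 0 (should be 0)
  u_3 · u_2 = 0 (should be 0)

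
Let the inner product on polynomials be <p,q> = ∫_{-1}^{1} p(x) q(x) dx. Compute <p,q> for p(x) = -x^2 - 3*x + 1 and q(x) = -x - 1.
<p,q> = 2/3

Expand the product: p(x)·q(x) = x^3 + 4*x^2 + 2*x - 1.
∫_{-1}^{1} of each monomial x^k gives [2/(k+1) if k even, 0 if k odd]. Integrating term-by-term (or equivalently evaluating the antiderivative F(x) = x^4/4 + 4*x^3/3 + x^2 - x at the endpoints):
  F(1) − F(−1) = 19/12 − (11/12) = 2/3.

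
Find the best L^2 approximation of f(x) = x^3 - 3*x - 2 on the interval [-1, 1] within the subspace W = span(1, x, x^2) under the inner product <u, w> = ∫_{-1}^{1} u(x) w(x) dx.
g(x) = -12*x/5 - 2

The best approximation g ∈ W is the orthogonal projection of f onto W. Writing g = a_0 + a_1 x + a_2 x^2, the coefficients solve the normal equations G · a = b where
  G_{ij} = <φ_i, φ_j> and b_i = <f, φ_i>, with φ_0 = 1, φ_1 = x, φ_2 = x^2.
G =
  [2, 0, 2/3]
  [0, 2/3, 0]
  [2/3, 0, 2/5],
b = (-4, -8/5, -4/3).
Solving gives a_0 = -2, a_1 = -12/5, a_2 = 0, so
  g(x) = -12*x/5 - 2.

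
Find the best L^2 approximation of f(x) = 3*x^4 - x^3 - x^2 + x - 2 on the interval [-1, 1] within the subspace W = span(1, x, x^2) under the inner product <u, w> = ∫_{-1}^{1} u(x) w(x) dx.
g(x) = 11*x^2/7 + 2*x/5 - 79/35

The best approximation g ∈ W is the orthogonal projection of f onto W. Writing g = a_0 + a_1 x + a_2 x^2, the coefficients solve the normal equations G · a = b where
  G_{ij} = <φ_i, φ_j> and b_i = <f, φ_i>, with φ_0 = 1, φ_1 = x, φ_2 = x^2.
G =
  [2, 0, 2/3]
  [0, 2/3, 0]
  [2/3, 0, 2/5],
b = (-52/15, 4/15, -92/105).
Solving gives a_0 = -79/35, a_1 = 2/5, a_2 = 11/7, so
  g(x) = 11*x^2/7 + 2*x/5 - 79/35.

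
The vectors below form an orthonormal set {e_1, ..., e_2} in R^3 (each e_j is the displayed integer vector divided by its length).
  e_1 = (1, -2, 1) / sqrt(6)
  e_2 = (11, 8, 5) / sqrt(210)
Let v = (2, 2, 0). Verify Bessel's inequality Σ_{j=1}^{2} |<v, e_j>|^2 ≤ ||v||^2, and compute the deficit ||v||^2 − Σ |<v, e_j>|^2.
Σ |<v, e_j>|^2 = 264/35; ||v||^2 = 8; deficit = 16/35

Write each e_j = u_j / sqrt(<u_j, u_j>) where u_j is the displayed integer vector. Then <v, e_j> = <v, u_j> / sqrt(<u_j, u_j>), so |<v, e_j>|^2 = <v, u_j>^2 / <u_j, u_j>.
Coefficients: <v, e_1> = -2/sqrt(6), <v, e_2> = 38/sqrt(210).
Square and sum: Σ |<v, e_j>|^2 = 264/35.
Compute ||v||^2 = v·v = 8.
Deficit = 8 − 264/35 = 16/35 ≥ 0, confirming Bessel's inequality. (The deficit equals ||v − Σ <v,e_j> e_j||^2, the squared distance from v to span{e_j}.)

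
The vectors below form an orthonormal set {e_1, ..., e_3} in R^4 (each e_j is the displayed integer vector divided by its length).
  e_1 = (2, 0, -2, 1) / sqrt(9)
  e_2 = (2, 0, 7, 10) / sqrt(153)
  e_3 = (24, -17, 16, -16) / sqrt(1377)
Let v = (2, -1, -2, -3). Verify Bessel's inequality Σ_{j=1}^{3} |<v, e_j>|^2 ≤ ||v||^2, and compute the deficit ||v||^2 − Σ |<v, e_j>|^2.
Σ |<v, e_j>|^2 = 18; ||v||^2 = 18; deficit = 0

Write each e_j = u_j / sqrt(<u_j, u_j>) where u_j is the displayed integer vector. Then <v, e_j> = <v, u_j> / sqrt(<u_j, u_j>), so |<v, e_j>|^2 = <v, u_j>^2 / <u_j, u_j>.
Coefficients: <v, e_1> = 5/sqrt(9), <v, e_2> = -40/sqrt(153), <v, e_3> = 81/sqrt(1377).
Square and sum: Σ |<v, e_j>|^2 = 18.
Compute ||v||^2 = v·v = 18.
Deficit = 18 − 18 = 0 ≥ 0, confirming Bessel's inequality. (The deficit equals ||v − Σ <v,e_j> e_j||^2, the squared distance from v to span{e_j}.)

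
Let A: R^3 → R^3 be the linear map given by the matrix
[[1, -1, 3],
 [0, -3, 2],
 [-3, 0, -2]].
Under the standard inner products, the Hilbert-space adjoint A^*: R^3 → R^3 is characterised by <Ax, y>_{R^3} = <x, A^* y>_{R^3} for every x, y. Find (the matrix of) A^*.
A^* = A^T =
[[1, 0, -3],
 [-1, -3, 0],
 [3, 2, -2]]

For real matrices with standard dot products, the defining identity <Ax, y> = <x, A^* y> gives (Ax)^T y = x^T (A^*) y, i.e. x^T A^T y = x^T (A^*) y. Since this holds for all x, y, we must have A^* = A^T. Therefore
A^* =
[[1, 0, -3],
 [-1, -3, 0],
 [3, 2, -2]].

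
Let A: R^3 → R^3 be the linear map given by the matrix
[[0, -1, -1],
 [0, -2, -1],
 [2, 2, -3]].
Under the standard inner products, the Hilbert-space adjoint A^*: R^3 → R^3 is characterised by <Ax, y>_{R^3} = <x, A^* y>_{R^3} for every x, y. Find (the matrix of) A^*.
A^* = A^T =
[[0, 0, 2],
 [-1, -2, 2],
 [-1, -1, -3]]

For real matrices with standard dot products, the defining identity <Ax, y> = <x, A^* y> gives (Ax)^T y = x^T (A^*) y, i.e. x^T A^T y = x^T (A^*) y. Since this holds for all x, y, we must have A^* = A^T. Therefore
A^* =
[[0, 0, 2],
 [-1, -2, 2],
 [-1, -1, -3]].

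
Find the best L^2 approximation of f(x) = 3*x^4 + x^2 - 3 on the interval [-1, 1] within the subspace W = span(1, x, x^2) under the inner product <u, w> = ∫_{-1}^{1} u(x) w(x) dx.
g(x) = 25*x^2/7 - 114/35

The best approximation g ∈ W is the orthogonal projection of f onto W. Writing g = a_0 + a_1 x + a_2 x^2, the coefficients solve the normal equations G · a = b where
  G_{ij} = <φ_i, φ_j> and b_i = <f, φ_i>, with φ_0 = 1, φ_1 = x, φ_2 = x^2.
G =
  [2, 0, 2/3]
  [0, 2/3, 0]
  [2/3, 0, 2/5],
b = (-62/15, 0, -26/35).
Solving gives a_0 = -114/35, a_1 = 0, a_2 = 25/7, so
  g(x) = 25*x^2/7 - 114/35.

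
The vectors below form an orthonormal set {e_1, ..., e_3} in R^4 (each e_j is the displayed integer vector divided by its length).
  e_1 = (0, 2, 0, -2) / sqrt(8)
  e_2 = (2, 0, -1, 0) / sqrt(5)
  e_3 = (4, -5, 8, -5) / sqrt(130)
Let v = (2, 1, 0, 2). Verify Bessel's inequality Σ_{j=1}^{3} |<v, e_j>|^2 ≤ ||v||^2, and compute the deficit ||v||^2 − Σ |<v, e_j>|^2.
Σ |<v, e_j>|^2 = 53/13; ||v||^2 = 9; deficit = 64/13

Write each e_j = u_j / sqrt(<u_j, u_j>) where u_j is the displayed integer vector. Then <v, e_j> = <v, u_j> / sqrt(<u_j, u_j>), so |<v, e_j>|^2 = <v, u_j>^2 / <u_j, u_j>.
Coefficients: <v, e_1> = -2/sqrt(8), <v, e_2> = 4/sqrt(5), <v, e_3> = -7/sqrt(130).
Square and sum: Σ |<v, e_j>|^2 = 53/13.
Compute ||v||^2 = v·v = 9.
Deficit = 9 − 53/13 = 64/13 ≥ 0, confirming Bessel's inequality. (The deficit equals ||v − Σ <v,e_j> e_j||^2, the squared distance from v to span{e_j}.)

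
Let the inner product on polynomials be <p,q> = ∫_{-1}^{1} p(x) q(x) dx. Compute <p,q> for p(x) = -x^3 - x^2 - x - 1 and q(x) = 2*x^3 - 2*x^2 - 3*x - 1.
<p,q> = 232/35

Expand the product: p(x)·q(x) = -2*x^6 + 3*x^4 + 4*x^3 + 6*x^2 + 4*x + 1.
∫_{-1}^{1} of each monomial x^k gives [2/(k+1) if k even, 0 if k odd]. Integrating term-by-term (or equivalently evaluating the antiderivative F(x) = -2*x^7/7 + 3*x^5/5 + x^4 + 2*x^3 + 2*x^2 + x at the endpoints):
  F(1) − F(−1) = 221/35 − (-11/35) = 232/35.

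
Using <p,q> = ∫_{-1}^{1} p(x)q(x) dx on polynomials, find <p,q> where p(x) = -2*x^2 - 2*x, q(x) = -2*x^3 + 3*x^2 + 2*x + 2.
<p,q> = -92/15

Expand the product: p(x)·q(x) = 4*x^5 - 2*x^4 - 10*x^3 - 8*x^2 - 4*x.
∫_{-1}^{1} of each monomial x^k gives [2/(k+1) if k even, 0 if k odd]. Integrating term-by-term (or equivalently evaluating the antiderivative F(x) = 2*x^6/3 - 2*x^5/5 - 5*x^4/2 - 8*x^3/3 - 2*x^2 at the endpoints):
  F(1) − F(−1) = -69/10 − (-23/30) = -92/15.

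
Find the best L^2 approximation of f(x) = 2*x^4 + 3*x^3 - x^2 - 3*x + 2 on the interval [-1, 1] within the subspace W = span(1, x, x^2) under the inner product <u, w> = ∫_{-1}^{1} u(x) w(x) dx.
g(x) = 5*x^2/7 - 6*x/5 + 64/35

The best approximation g ∈ W is the orthogonal projection of f onto W. Writing g = a_0 + a_1 x + a_2 x^2, the coefficients solve the normal equations G · a = b where
  G_{ij} = <φ_i, φ_j> and b_i = <f, φ_i>, with φ_0 = 1, φ_1 = x, φ_2 = x^2.
G =
  [2, 0, 2/3]
  [0, 2/3, 0]
  [2/3, 0, 2/5],
b = (62/15, -4/5, 158/105).
Solving gives a_0 = 64/35, a_1 = -6/5, a_2 = 5/7, so
  g(x) = 5*x^2/7 - 6*x/5 + 64/35.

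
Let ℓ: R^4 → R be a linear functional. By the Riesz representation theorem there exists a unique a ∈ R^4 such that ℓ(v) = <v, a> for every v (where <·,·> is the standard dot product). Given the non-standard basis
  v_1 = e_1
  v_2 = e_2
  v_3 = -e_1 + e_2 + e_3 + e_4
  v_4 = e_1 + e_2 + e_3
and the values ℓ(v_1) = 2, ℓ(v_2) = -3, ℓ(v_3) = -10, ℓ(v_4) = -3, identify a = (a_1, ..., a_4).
a = (2, -3, -2, -3)

Write a = (a_1, ..., a_4) in the standard basis. For each basis vector v_i, ℓ(v_i) = <v_i, a> is a linear equation in the a_j's. Collect the n equations into a matrix system V a = ℓ, where row i of V is v_i (expressed in the standard basis). Since V is invertible (lower-triangular with 1s on the diagonal, up to permutation), solve by back-substitution:
  V =
[[1, 0, 0, 0],
 [0, 1, 0, 0],
 [-1, 1, 1, 1],
 [1, 1, 1, 0]]
  V a = (2, -3, -10, -3)
Solving gives a = (2, -3, -2, -3).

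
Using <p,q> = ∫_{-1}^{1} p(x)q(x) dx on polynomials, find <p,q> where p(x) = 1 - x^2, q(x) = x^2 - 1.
<p,q> = -16/15

Expand the product: p(x)·q(x) = -x^4 + 2*x^2 - 1.
∫_{-1}^{1} of each monomial x^k gives [2/(k+1) if k even, 0 if k odd]. Integrating term-by-term (or equivalently evaluating the antiderivative F(x) = -x^5/5 + 2*x^3/3 - x at the endpoints):
  F(1) − F(−1) = -8/15 − (8/15) = -16/15.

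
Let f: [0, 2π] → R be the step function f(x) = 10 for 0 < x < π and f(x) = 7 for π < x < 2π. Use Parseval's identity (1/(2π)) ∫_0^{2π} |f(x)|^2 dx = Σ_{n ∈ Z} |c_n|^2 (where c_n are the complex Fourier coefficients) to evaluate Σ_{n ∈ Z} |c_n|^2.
Σ |c_n|^2 = 149/2

Parseval equates the L^2 energy of f (normalised by 1/(2π)) with the ℓ^2 sum of its Fourier coefficients: (1/(2π)) ∫_0^{2π} |f|^2 = Σ |c_n|^2.
Compute the left side: (1/(2π)) [∫_0^π 10^2 dx + ∫_π^{2π} 7^2 dx] = (1/(2π)) · (100π + 49π) = (100 + 49)/2 = 149/2.
So Σ_{n ∈ Z} |c_n|^2 = 149/2.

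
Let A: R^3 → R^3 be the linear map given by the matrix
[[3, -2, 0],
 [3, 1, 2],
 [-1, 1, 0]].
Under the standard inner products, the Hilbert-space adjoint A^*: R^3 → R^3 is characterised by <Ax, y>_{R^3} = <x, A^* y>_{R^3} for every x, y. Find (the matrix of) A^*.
A^* = A^T =
[[3, 3, -1],
 [-2, 1, 1],
 [0, 2, 0]]

For real matrices with standard dot products, the defining identity <Ax, y> = <x, A^* y> gives (Ax)^T y = x^T (A^*) y, i.e. x^T A^T y = x^T (A^*) y. Since this holds for all x, y, we must have A^* = A^T. Therefore
A^* =
[[3, 3, -1],
 [-2, 1, 1],
 [0, 2, 0]].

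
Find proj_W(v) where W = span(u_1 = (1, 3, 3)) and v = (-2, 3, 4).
proj_W(v) = (1, 3, 3)

Set up U = [u_1 | ... | u_1] ∈ R^(3×1). The projector onto W = col(U) is P = U (U^T U)^(-1) U^T.
Compute U^T U =
  [19],
and U^T v = (19).
Solve U^T U · c = U^T v for the coefficients: c = (1). The projection is proj_W(v) = U c.
Check: (v - proj_W(v)) · u_1 = 0  (should be 0).
Result: proj_W(v) = (1, 3, 3).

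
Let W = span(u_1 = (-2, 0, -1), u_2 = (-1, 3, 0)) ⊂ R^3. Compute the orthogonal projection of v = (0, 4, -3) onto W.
proj_W(v) = (-33/23, 81/23, -3/23)

Set up U = [u_1 | ... | u_2] ∈ R^(3×2). The projector onto W = col(U) is P = U (U^T U)^(-1) U^T.
Compute U^T U =
  [5, 2]
  [2, 10],
and U^T v = (3, 12).
Solve U^T U · c = U^T v for the coefficients: c = (3/23, 27/23). The projection is proj_W(v) = U c.
Check: (v - proj_W(v)) · u_1 = 0  (should be 0).
Check: (v - proj_W(v)) · u_2 = 0  (should be 0).
Result: proj_W(v) = (-33/23, 81/23, -3/23).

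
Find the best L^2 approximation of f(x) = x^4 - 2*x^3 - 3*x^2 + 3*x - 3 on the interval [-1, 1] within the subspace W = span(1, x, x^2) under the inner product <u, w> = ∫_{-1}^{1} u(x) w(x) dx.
g(x) = -15*x^2/7 + 9*x/5 - 108/35

The best approximation g ∈ W is the orthogonal projection of f onto W. Writing g = a_0 + a_1 x + a_2 x^2, the coefficients solve the normal equations G · a = b where
  G_{ij} = <φ_i, φ_j> and b_i = <f, φ_i>, with φ_0 = 1, φ_1 = x, φ_2 = x^2.
G =
  [2, 0, 2/3]
  [0, 2/3, 0]
  [2/3, 0, 2/5],
b = (-38/5, 6/5, -102/35).
Solving gives a_0 = -108/35, a_1 = 9/5, a_2 = -15/7, so
  g(x) = -15*x^2/7 + 9*x/5 - 108/35.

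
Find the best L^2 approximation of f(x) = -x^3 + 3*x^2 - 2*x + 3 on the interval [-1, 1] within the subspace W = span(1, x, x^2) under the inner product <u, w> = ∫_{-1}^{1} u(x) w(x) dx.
g(x) = 3*x^2 - 13*x/5 + 3

The best approximation g ∈ W is the orthogonal projection of f onto W. Writing g = a_0 + a_1 x + a_2 x^2, the coefficients solve the normal equations G · a = b where
  G_{ij} = <φ_i, φ_j> and b_i = <f, φ_i>, with φ_0 = 1, φ_1 = x, φ_2 = x^2.
G =
  [2, 0, 2/3]
  [0, 2/3, 0]
  [2/3, 0, 2/5],
b = (8, -26/15, 16/5).
Solving gives a_0 = 3, a_1 = -13/5, a_2 = 3, so
  g(x) = 3*x^2 - 13*x/5 + 3.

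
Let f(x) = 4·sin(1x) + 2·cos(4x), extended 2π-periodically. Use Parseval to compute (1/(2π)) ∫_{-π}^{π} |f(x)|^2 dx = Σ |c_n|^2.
Σ |c_n|^2 = 10

Expand |f|^2 and use orthogonality of {sin(nx), cos(mx)} on [-π, π]:
  ∫_{-π}^{π} sin(nx)^2 dx = π, ∫ cos(mx)^2 dx = π, and cross terms integrate to 0.
So ∫_{-π}^{π} f(x)^2 dx = 4^2 · π + 2^2 · π = (16 + 4)π.
Divide by 2π: (16 + 4)/2 = 10.
By Parseval, this equals Σ |c_n|^2.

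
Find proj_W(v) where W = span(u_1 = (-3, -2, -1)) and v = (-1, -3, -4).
proj_W(v) = (-39/14, -13/7, -13/14)

Set up U = [u_1 | ... | u_1] ∈ R^(3×1). The projector onto W = col(U) is P = U (U^T U)^(-1) U^T.
Compute U^T U =
  [14],
and U^T v = (13).
Solve U^T U · c = U^T v for the coefficients: c = (13/14). The projection is proj_W(v) = U c.
Check: (v - proj_W(v)) · u_1 = 0  (should be 0).
Result: proj_W(v) = (-39/14, -13/7, -13/14).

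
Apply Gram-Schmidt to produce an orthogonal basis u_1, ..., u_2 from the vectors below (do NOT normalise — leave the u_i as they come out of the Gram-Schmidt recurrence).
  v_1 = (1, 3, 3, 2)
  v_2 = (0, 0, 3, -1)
Orthogonal basis:
  u_1 = (1, 3, 3, 2)
  u_2 = (-7/23, -21/23, 48/23, -37/23)

Apply the Gram-Schmidt recurrence
  u_1 = v_1
  u_i = v_i − Σ_{j<i} ((v_i · u_j) / (u_j · u_j)) · u_j.

Step by step this gives:
  u_1 = (1, 3, 3, 2)
  u_2 = (-7/23, -21/23, 48/23, -37/23)

Orthogonality check:
  u_2 · u_1 = 0 (should be 0)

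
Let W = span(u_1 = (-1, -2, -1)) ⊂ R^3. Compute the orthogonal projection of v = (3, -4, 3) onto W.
proj_W(v) = (-1/3, -2/3, -1/3)

Set up U = [u_1 | ... | u_1] ∈ R^(3×1). The projector onto W = col(U) is P = U (U^T U)^(-1) U^T.
Compute U^T U =
  [6],
and U^T v = (2).
Solve U^T U · c = U^T v for the coefficients: c = (1/3). The projection is proj_W(v) = U c.
Check: (v - proj_W(v)) · u_1 = 0  (should be 0).
Result: proj_W(v) = (-1/3, -2/3, -1/3).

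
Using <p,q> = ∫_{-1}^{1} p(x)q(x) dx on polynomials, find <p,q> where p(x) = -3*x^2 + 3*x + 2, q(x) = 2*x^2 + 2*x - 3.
<p,q> = -26/15

Expand the product: p(x)·q(x) = -6*x^4 + 19*x^2 - 5*x - 6.
∫_{-1}^{1} of each monomial x^k gives [2/(k+1) if k even, 0 if k odd]. Integrating term-by-term (or equivalently evaluating the antiderivative F(x) = -6*x^5/5 + 19*x^3/3 - 5*x^2/2 - 6*x at the endpoints):
  F(1) − F(−1) = -101/30 − (-49/30) = -26/15.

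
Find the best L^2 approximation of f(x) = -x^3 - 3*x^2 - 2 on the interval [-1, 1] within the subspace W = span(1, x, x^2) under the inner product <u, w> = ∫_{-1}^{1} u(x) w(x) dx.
g(x) = -3*x^2 - 3*x/5 - 2

The best approximation g ∈ W is the orthogonal projection of f onto W. Writing g = a_0 + a_1 x + a_2 x^2, the coefficients solve the normal equations G · a = b where
  G_{ij} = <φ_i, φ_j> and b_i = <f, φ_i>, with φ_0 = 1, φ_1 = x, φ_2 = x^2.
G =
  [2, 0, 2/3]
  [0, 2/3, 0]
  [2/3, 0, 2/5],
b = (-6, -2/5, -38/15).
Solving gives a_0 = -2, a_1 = -3/5, a_2 = -3, so
  g(x) = -3*x^2 - 3*x/5 - 2.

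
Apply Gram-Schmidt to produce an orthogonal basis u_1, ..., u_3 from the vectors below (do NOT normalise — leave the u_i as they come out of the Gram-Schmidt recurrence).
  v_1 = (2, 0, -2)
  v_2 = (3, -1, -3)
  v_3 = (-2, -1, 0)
Orthogonal basis:
  u_1 = (2, 0, -2)
  u_2 = (0, -1, 0)
  u_3 = (-1, 0, -1)

Apply the Gram-Schmidt recurrence
  u_1 = v_1
  u_i = v_i − Σ_{j<i} ((v_i · u_j) / (u_j · u_j)) · u_j.

Step by step this gives:
  u_1 = (2, 0, -2)
  u_2 = (0, -1, 0)
  u_3 = (-1, 0, -1)

Orthogonality check:
  u_2 · u_1 = 0 (should be 0)
  u_3 · u_1 = 0 (should be 0)
  u_3 · u_2 = 0 (should be 0)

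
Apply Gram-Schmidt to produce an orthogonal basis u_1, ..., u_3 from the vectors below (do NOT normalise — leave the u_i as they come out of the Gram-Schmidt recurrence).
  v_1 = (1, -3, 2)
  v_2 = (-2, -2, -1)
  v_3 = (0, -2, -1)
Orthogonal basis:
  u_1 = (1, -3, 2)
  u_2 = (-15/7, -11/7, -9/7)
  u_3 = (49/61, -21/61, -56/61)

Apply the Gram-Schmidt recurrence
  u_1 = v_1
  u_i = v_i − Σ_{j<i} ((v_i · u_j) / (u_j · u_j)) · u_j.

Step by step this gives:
  u_1 = (1, -3, 2)
  u_2 = (-15/7, -11/7, -9/7)
  u_3 = (49/61, -21/61, -56/61)

Orthogonality check:
  u_2 · u_1 = 0 (should be 0)
  u_3 · u_1 = 0 (should be 0)
  u_3 · u_2 = 0 (should be 0)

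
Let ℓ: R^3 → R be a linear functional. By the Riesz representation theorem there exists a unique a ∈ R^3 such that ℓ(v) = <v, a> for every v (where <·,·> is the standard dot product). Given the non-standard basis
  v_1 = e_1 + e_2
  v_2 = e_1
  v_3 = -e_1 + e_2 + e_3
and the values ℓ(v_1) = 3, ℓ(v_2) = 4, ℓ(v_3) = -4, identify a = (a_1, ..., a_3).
a = (4, -1, 1)

Write a = (a_1, ..., a_3) in the standard basis. For each basis vector v_i, ℓ(v_i) = <v_i, a> is a linear equation in the a_j's. Collect the n equations into a matrix system V a = ℓ, where row i of V is v_i (expressed in the standard basis). Since V is invertible (lower-triangular with 1s on the diagonal, up to permutation), solve by back-substitution:
  V =
[[1, 1, 0],
 [1, 0, 0],
 [-1, 1, 1]]
  V a = (3, 4, -4)
Solving gives a = (4, -1, 1).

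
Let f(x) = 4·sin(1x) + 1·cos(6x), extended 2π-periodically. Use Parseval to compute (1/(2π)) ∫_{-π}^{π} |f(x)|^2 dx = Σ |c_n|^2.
Σ |c_n|^2 = 17/2

Expand |f|^2 and use orthogonality of {sin(nx), cos(mx)} on [-π, π]:
  ∫_{-π}^{π} sin(nx)^2 dx = π, ∫ cos(mx)^2 dx = π, and cross terms integrate to 0.
So ∫_{-π}^{π} f(x)^2 dx = 4^2 · π + 1^2 · π = (16 + 1)π.
Divide by 2π: (16 + 1)/2 = 17/2.
By Parseval, this equals Σ |c_n|^2.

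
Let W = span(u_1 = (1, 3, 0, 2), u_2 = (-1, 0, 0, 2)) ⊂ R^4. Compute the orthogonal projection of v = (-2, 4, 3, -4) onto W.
proj_W(v) = (118/61, 84/61, 0, -124/61)

Set up U = [u_1 | ... | u_2] ∈ R^(4×2). The projector onto W = col(U) is P = U (U^T U)^(-1) U^T.
Compute U^T U =
  [14, 3]
  [3, 5],
and U^T v = (2, -6).
Solve U^T U · c = U^T v for the coefficients: c = (28/61, -90/61). The projection is proj_W(v) = U c.
Check: (v - proj_W(v)) · u_1 = 0  (should be 0).
Check: (v - proj_W(v)) · u_2 = 0  (should be 0).
Result: proj_W(v) = (118/61, 84/61, 0, -124/61).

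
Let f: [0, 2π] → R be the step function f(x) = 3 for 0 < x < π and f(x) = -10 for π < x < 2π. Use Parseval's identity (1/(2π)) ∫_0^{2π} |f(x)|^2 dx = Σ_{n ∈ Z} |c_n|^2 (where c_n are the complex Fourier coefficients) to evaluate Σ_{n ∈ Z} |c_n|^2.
Σ |c_n|^2 = 109/2

Parseval equates the L^2 energy of f (normalised by 1/(2π)) with the ℓ^2 sum of its Fourier coefficients: (1/(2π)) ∫_0^{2π} |f|^2 = Σ |c_n|^2.
Compute the left side: (1/(2π)) [∫_0^π 3^2 dx + ∫_π^{2π} (-10)^2 dx] = (1/(2π)) · (9π + 100π) = (9 + 100)/2 = 109/2.
So Σ_{n ∈ Z} |c_n|^2 = 109/2.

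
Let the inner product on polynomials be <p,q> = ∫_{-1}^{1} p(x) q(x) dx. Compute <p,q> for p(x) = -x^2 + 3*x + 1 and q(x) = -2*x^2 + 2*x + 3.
<p,q> = 112/15

Expand the product: p(x)·q(x) = 2*x^4 - 8*x^3 + x^2 + 11*x + 3.
∫_{-1}^{1} of each monomial x^k gives [2/(k+1) if k even, 0 if k odd]. Integrating term-by-term (or equivalently evaluating the antiderivative F(x) = 2*x^5/5 - 2*x^4 + x^3/3 + 11*x^2/2 + 3*x at the endpoints):
  F(1) − F(−1) = 217/30 − (-7/30) = 112/15.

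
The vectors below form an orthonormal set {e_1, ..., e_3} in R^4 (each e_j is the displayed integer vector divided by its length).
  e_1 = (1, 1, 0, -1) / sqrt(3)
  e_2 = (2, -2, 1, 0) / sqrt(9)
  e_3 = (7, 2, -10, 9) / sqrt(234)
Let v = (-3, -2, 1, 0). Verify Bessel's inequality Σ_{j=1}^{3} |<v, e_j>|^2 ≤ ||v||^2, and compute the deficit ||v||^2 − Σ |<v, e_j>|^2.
Σ |<v, e_j>|^2 = 1067/78; ||v||^2 = 14; deficit = 25/78

Write each e_j = u_j / sqrt(<u_j, u_j>) where u_j is the displayed integer vector. Then <v, e_j> = <v, u_j> / sqrt(<u_j, u_j>), so |<v, e_j>|^2 = <v, u_j>^2 / <u_j, u_j>.
Coefficients: <v, e_1> = -5/sqrt(3), <v, e_2> = -1/sqrt(9), <v, e_3> = -35/sqrt(234).
Square and sum: Σ |<v, e_j>|^2 = 1067/78.
Compute ||v||^2 = v·v = 14.
Deficit = 14 − 1067/78 = 25/78 ≥ 0, confirming Bessel's inequality. (The deficit equals ||v − Σ <v,e_j> e_j||^2, the squared distance from v to span{e_j}.)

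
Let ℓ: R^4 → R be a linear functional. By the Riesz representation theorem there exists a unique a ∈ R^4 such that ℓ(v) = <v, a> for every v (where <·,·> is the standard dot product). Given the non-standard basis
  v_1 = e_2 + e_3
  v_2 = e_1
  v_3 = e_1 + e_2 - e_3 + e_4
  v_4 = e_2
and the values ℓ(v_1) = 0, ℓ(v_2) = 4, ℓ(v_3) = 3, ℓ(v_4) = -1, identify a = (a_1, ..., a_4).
a = (4, -1, 1, 1)

Write a = (a_1, ..., a_4) in the standard basis. For each basis vector v_i, ℓ(v_i) = <v_i, a> is a linear equation in the a_j's. Collect the n equations into a matrix system V a = ℓ, where row i of V is v_i (expressed in the standard basis). Since V is invertible (lower-triangular with 1s on the diagonal, up to permutation), solve by back-substitution:
  V =
[[0, 1, 1, 0],
 [1, 0, 0, 0],
 [1, 1, -1, 1],
 [0, 1, 0, 0]]
  V a = (0, 4, 3, -1)
Solving gives a = (4, -1, 1, 1).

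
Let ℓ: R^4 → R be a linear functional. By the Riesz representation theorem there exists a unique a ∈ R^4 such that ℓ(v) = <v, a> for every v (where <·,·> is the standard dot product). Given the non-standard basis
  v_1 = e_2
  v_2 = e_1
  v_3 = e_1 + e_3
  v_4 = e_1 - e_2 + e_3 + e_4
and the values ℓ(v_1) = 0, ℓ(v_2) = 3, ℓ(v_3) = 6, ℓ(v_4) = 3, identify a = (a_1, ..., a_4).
a = (3, 0, 3, -3)

Write a = (a_1, ..., a_4) in the standard basis. For each basis vector v_i, ℓ(v_i) = <v_i, a> is a linear equation in the a_j's. Collect the n equations into a matrix system V a = ℓ, where row i of V is v_i (expressed in the standard basis). Since V is invertible (lower-triangular with 1s on the diagonal, up to permutation), solve by back-substitution:
  V =
[[0, 1, 0, 0],
 [1, 0, 0, 0],
 [1, 0, 1, 0],
 [1, -1, 1, 1]]
  V a = (0, 3, 6, 3)
Solving gives a = (3, 0, 3, -3).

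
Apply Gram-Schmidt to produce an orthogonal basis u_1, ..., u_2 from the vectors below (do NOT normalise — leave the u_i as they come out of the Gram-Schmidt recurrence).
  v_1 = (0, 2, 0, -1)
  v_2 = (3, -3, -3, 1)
Orthogonal basis:
  u_1 = (0, 2, 0, -1)
  u_2 = (3, -1/5, -3, -2/5)

Apply the Gram-Schmidt recurrence
  u_1 = v_1
  u_i = v_i − Σ_{j<i} ((v_i · u_j) / (u_j · u_j)) · u_j.

Step by step this gives:
  u_1 = (0, 2, 0, -1)
  u_2 = (3, -1/5, -3, -2/5)

Orthogonality check:
  u_2 · u_1 = 0 (should be 0)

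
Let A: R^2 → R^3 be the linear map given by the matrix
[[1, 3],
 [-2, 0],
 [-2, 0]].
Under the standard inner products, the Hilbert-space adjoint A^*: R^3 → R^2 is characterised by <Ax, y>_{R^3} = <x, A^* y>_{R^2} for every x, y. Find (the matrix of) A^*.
A^* = A^T =
[[1, -2, -2],
 [3, 0, 0]]

For real matrices with standard dot products, the defining identity <Ax, y> = <x, A^* y> gives (Ax)^T y = x^T (A^*) y, i.e. x^T A^T y = x^T (A^*) y. Since this holds for all x, y, we must have A^* = A^T. Therefore
A^* =
[[1, -2, -2],
 [3, 0, 0]].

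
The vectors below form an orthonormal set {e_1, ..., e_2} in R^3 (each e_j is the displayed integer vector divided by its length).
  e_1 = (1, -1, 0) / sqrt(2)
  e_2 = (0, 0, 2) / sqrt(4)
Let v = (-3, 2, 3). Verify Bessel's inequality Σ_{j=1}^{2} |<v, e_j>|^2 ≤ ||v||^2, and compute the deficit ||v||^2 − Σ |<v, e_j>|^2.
Σ |<v, e_j>|^2 = 43/2; ||v||^2 = 22; deficit = 1/2

Write each e_j = u_j / sqrt(<u_j, u_j>) where u_j is the displayed integer vector. Then <v, e_j> = <v, u_j> / sqrt(<u_j, u_j>), so |<v, e_j>|^2 = <v, u_j>^2 / <u_j, u_j>.
Coefficients: <v, e_1> = -5/sqrt(2), <v, e_2> = 6/sqrt(4).
Square and sum: Σ |<v, e_j>|^2 = 43/2.
Compute ||v||^2 = v·v = 22.
Deficit = 22 − 43/2 = 1/2 ≥ 0, confirming Bessel's inequality. (The deficit equals ||v − Σ <v,e_j> e_j||^2, the squared distance from v to span{e_j}.)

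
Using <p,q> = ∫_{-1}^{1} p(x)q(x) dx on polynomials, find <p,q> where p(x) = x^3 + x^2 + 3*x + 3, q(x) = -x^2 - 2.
<p,q> = -236/15

Expand the product: p(x)·q(x) = -x^5 - x^4 - 5*x^3 - 5*x^2 - 6*x - 6.
∫_{-1}^{1} of each monomial x^k gives [2/(k+1) if k even, 0 if k odd]. Integrating term-by-term (or equivalently evaluating the antiderivative F(x) = -x^6/6 - x^5/5 - 5*x^4/4 - 5*x^3/3 - 3*x^2 - 6*x at the endpoints):
  F(1) − F(−1) = -737/60 − (69/20) = -236/15.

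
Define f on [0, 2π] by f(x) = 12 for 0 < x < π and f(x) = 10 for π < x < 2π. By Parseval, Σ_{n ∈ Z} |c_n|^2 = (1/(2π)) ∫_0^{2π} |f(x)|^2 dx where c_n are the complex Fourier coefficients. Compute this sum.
Σ |c_n|^2 = 122

Parseval equates the L^2 energy of f (normalised by 1/(2π)) with the ℓ^2 sum of its Fourier coefficients: (1/(2π)) ∫_0^{2π} |f|^2 = Σ |c_n|^2.
Compute the left side: (1/(2π)) [∫_0^π 12^2 dx + ∫_π^{2π} 10^2 dx] = (1/(2π)) · (144π + 100π) = (144 + 100)/2 = 122.
So Σ_{n ∈ Z} |c_n|^2 = 122.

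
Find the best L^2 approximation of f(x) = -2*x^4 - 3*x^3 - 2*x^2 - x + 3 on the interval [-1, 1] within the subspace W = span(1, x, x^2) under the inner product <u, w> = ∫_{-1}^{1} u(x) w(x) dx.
g(x) = -26*x^2/7 - 14*x/5 + 111/35

The best approximation g ∈ W is the orthogonal projection of f onto W. Writing g = a_0 + a_1 x + a_2 x^2, the coefficients solve the normal equations G · a = b where
  G_{ij} = <φ_i, φ_j> and b_i = <f, φ_i>, with φ_0 = 1, φ_1 = x, φ_2 = x^2.
G =
  [2, 0, 2/3]
  [0, 2/3, 0]
  [2/3, 0, 2/5],
b = (58/15, -28/15, 22/35).
Solving gives a_0 = 111/35, a_1 = -14/5, a_2 = -26/7, so
  g(x) = -26*x^2/7 - 14*x/5 + 111/35.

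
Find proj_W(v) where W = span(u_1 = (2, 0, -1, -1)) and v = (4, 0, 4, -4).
proj_W(v) = (8/3, 0, -4/3, -4/3)

Set up U = [u_1 | ... | u_1] ∈ R^(4×1). The projector onto W = col(U) is P = U (U^T U)^(-1) U^T.
Compute U^T U =
  [6],
and U^T v = (8).
Solve U^T U · c = U^T v for the coefficients: c = (4/3). The projection is proj_W(v) = U c.
Check: (v - proj_W(v)) · u_1 = 0  (should be 0).
Result: proj_W(v) = (8/3, 0, -4/3, -4/3).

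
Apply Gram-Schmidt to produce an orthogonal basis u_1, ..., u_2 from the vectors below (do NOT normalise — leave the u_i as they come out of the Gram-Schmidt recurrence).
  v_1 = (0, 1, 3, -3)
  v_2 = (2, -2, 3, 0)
Orthogonal basis:
  u_1 = (0, 1, 3, -3)
  u_2 = (2, -45/19, 36/19, 21/19)

Apply the Gram-Schmidt recurrence
  u_1 = v_1
  u_i = v_i − Σ_{j<i} ((v_i · u_j) / (u_j · u_j)) · u_j.

Step by step this gives:
  u_1 = (0, 1, 3, -3)
  u_2 = (2, -45/19, 36/19, 21/19)

Orthogonality check:
  u_2 · u_1 = 0 (should be 0)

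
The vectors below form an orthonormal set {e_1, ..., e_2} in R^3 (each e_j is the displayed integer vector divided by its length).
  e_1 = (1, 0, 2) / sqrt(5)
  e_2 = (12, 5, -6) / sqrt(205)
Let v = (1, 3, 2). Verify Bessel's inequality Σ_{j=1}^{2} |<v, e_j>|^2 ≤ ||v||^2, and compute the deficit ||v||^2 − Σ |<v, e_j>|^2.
Σ |<v, e_j>|^2 = 250/41; ||v||^2 = 14; deficit = 324/41

Write each e_j = u_j / sqrt(<u_j, u_j>) where u_j is the displayed integer vector. Then <v, e_j> = <v, u_j> / sqrt(<u_j, u_j>), so |<v, e_j>|^2 = <v, u_j>^2 / <u_j, u_j>.
Coefficients: <v, e_1> = 5/sqrt(5), <v, e_2> = 15/sqrt(205).
Square and sum: Σ |<v, e_j>|^2 = 250/41.
Compute ||v||^2 = v·v = 14.
Deficit = 14 − 250/41 = 324/41 ≥ 0, confirming Bessel's inequality. (The deficit equals ||v − Σ <v,e_j> e_j||^2, the squared distance from v to span{e_j}.)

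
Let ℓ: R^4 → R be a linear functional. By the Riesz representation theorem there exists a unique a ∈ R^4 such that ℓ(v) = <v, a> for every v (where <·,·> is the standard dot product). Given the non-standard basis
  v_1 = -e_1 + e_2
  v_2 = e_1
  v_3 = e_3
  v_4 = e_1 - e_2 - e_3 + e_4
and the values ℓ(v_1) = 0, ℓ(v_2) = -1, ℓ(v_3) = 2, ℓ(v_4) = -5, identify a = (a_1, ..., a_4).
a = (-1, -1, 2, -3)

Write a = (a_1, ..., a_4) in the standard basis. For each basis vector v_i, ℓ(v_i) = <v_i, a> is a linear equation in the a_j's. Collect the n equations into a matrix system V a = ℓ, where row i of V is v_i (expressed in the standard basis). Since V is invertible (lower-triangular with 1s on the diagonal, up to permutation), solve by back-substitution:
  V =
[[-1, 1, 0, 0],
 [1, 0, 0, 0],
 [0, 0, 1, 0],
 [1, -1, -1, 1]]
  V a = (0, -1, 2, -5)
Solving gives a = (-1, -1, 2, -3).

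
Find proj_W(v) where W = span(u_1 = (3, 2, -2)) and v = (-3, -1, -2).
proj_W(v) = (-21/17, -14/17, 14/17)

Set up U = [u_1 | ... | u_1] ∈ R^(3×1). The projector onto W = col(U) is P = U (U^T U)^(-1) U^T.
Compute U^T U =
  [17],
and U^T v = (-7).
Solve U^T U · c = U^T v for the coefficients: c = (-7/17). The projection is proj_W(v) = U c.
Check: (v - proj_W(v)) · u_1 = 0  (should be 0).
Result: proj_W(v) = (-21/17, -14/17, 14/17).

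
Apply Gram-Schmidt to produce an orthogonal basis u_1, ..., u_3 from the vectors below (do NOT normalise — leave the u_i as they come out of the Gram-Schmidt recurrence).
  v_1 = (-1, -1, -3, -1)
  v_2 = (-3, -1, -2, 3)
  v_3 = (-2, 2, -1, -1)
Orthogonal basis:
  u_1 = (-1, -1, -3, -1)
  u_2 = (-29/12, -5/12, -1/4, 43/12)
  u_3 = (-359/227, 533/227, 2/227, -180/227)

Apply the Gram-Schmidt recurrence
  u_1 = v_1
  u_i = v_i − Σ_{j<i} ((v_i · u_j) / (u_j · u_j)) · u_j.

Step by step this gives:
  u_1 = (-1, -1, -3, -1)
  u_2 = (-29/12, -5/12, -1/4, 43/12)
  u_3 = (-359/227, 533/227, 2/227, -180/227)

Orthogonality check:
  u_2 · u_1 = 0 (should be 0)
  u_3 · u_1 = 0 (should be 0)
  u_3 · u_2 = 0 (should be 0)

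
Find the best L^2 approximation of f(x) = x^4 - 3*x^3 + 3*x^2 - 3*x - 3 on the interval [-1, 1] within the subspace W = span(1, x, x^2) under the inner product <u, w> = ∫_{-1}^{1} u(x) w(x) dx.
g(x) = 27*x^2/7 - 24*x/5 - 108/35

The best approximation g ∈ W is the orthogonal projection of f onto W. Writing g = a_0 + a_1 x + a_2 x^2, the coefficients solve the normal equations G · a = b where
  G_{ij} = <φ_i, φ_j> and b_i = <f, φ_i>, with φ_0 = 1, φ_1 = x, φ_2 = x^2.
G =
  [2, 0, 2/3]
  [0, 2/3, 0]
  [2/3, 0, 2/5],
b = (-18/5, -16/5, -18/35).
Solving gives a_0 = -108/35, a_1 = -24/5, a_2 = 27/7, so
  g(x) = 27*x^2/7 - 24*x/5 - 108/35.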